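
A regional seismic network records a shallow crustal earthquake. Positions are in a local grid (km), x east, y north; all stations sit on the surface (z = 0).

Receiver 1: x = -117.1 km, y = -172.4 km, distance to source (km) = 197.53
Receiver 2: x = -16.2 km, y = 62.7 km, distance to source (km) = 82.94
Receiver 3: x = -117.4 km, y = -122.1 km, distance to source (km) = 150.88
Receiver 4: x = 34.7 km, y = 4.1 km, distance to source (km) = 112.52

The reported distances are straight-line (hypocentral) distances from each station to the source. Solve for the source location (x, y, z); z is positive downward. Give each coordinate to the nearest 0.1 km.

Each station gives a sphere (x−x_i)² + (y−y_i)² + z² = d_i² (stations at z=0).
Subtracting the Receiver 1 sphere from Receiver 2 and Receiver 3: z² cancels, leaving linear equations in x and y:
201.8 x + 470.2 y = -7101.38
-0.6 x + 100.6 y = 1510.33
Solving: x ≈ -69.210, y ≈ 14.600 km (keep extra digits for the depth step; rounded: -69.2, 14.6).
Then from the Receiver 1 sphere: z² = 197.53² − (x + 117.1)² − (y + 172.4)² with x = -69.210, y = 14.600, so z ≈ 41.900 ≈ 41.9 km.

x ≈ -69.2 km, y ≈ 14.6 km, depth ≈ 41.9 km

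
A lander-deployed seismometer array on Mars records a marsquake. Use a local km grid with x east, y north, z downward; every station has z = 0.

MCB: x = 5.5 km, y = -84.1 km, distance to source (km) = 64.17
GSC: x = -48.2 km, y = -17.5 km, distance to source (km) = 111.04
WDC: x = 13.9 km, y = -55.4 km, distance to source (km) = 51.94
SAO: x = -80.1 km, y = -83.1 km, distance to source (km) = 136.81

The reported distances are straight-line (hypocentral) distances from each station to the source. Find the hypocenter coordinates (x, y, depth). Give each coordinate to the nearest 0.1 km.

(48.3, -56.3, 38.9)

Each station gives a sphere (x−x_i)² + (y−y_i)² + z² = d_i² (stations at z=0).
Subtracting the MCB sphere from GSC and WDC: z² cancels, leaving linear equations in x and y:
-107.4 x + 133.2 y = -12685.66
16.8 x + 57.4 y = -2420.66
Solving: x ≈ 48.286, y ≈ -56.304 km (keep extra digits for the depth step; rounded: 48.3, -56.3).
Then from the MCB sphere: z² = 64.17² − (x − 5.5)² − (y + 84.1)² with x = 48.286, y = -56.304, so z ≈ 38.917 ≈ 38.9 km.
Check against SAO (with the unrounded solution): distance 136.80 ≈ 136.81 km. ✓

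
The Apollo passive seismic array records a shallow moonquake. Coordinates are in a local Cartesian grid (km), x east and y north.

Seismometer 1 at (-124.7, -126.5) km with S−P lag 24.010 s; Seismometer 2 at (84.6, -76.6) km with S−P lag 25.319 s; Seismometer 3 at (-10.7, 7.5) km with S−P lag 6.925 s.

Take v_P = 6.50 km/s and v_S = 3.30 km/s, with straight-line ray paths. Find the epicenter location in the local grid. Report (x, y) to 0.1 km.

(-55.7, 18.9)

Distance from S−P lag: d = Δt · v_P v_S / (v_P − v_S) = Δt · (6.50·3.30)/(6.50−3.30) ≈ 6.7031·Δt.
So d_Seismometer 1 = 160.94, d_Seismometer 2 = 169.72, d_Seismometer 3 = 46.42 km.
Circle about each station: (x + 124.7)² + (y + 126.5)² = 160.94²; (x − 84.6)² + (y + 76.6)² = 169.72²; (x + 10.7)² + (y − 7.5)² = 46.42².
Subtracting pairs of circle equations eliminates x²+y² and gives linear equations (the radical axes):
418.6 x + 99.8 y = -21430.81
228.0 x + 268.0 y = -7634.73
Solving the 2×2 system: x ≈ -55.7, y ≈ 18.9 km.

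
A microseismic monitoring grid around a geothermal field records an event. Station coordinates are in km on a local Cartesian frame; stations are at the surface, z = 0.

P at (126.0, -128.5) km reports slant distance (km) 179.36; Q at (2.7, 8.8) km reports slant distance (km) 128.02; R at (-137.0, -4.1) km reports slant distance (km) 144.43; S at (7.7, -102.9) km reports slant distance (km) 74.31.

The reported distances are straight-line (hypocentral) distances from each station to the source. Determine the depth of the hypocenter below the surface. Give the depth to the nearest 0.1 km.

depth ≈ 55.1 km

Each station gives a sphere (x−x_i)² + (y−y_i)² + z² = d_i² (stations at z=0).
Subtracting the P sphere from Q and R: z² cancels, leaving linear equations in x and y:
-246.6 x + 274.6 y = -16522.63
-526.0 x + 248.8 y = -2292.46
Solving: x ≈ -41.900, y ≈ -97.798 km (keep extra digits for the depth step; rounded: -41.9, -97.8).
Then from the P sphere: z² = 179.36² − (x − 126.0)² − (y + 128.5)² with x = -41.900, y = -97.798, so z ≈ 55.109 ≈ 55.1 km.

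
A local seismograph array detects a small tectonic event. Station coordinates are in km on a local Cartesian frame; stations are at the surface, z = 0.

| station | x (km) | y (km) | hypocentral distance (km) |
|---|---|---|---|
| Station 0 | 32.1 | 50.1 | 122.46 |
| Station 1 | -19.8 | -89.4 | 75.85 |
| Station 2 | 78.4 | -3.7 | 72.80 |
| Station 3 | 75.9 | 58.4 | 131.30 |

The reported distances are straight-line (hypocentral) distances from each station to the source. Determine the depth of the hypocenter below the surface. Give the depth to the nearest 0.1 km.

Each station gives a sphere (x−x_i)² + (y−y_i)² + z² = d_i² (stations at z=0).
Subtracting the Station 0 sphere from Station 1 and Station 2: z² cancels, leaving linear equations in x and y:
-103.8 x − 279.0 y = 14087.21
92.6 x − 107.6 y = 12316.44
Solving: x ≈ 51.899, y ≈ -69.801 km (keep extra digits for the depth step; rounded: 51.9, -69.8).
Then from the Station 0 sphere: z² = 122.46² − (x − 32.1)² − (y − 50.1)² with x = 51.899, y = -69.801, so z ≈ 15.106 ≈ 15.1 km.

z ≈ 15.1 km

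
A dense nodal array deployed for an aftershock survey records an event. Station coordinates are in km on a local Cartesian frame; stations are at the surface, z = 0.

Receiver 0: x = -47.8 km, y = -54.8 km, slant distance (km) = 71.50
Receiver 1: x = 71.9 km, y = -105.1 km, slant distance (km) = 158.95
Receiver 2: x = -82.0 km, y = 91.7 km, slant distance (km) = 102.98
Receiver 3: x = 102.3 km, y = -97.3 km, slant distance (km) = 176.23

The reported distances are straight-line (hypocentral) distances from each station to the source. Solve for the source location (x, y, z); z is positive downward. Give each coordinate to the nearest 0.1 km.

Each station gives a sphere (x−x_i)² + (y−y_i)² + z² = d_i² (stations at z=0).
Subtracting the Receiver 0 sphere from Receiver 1 and Receiver 2: z² cancels, leaving linear equations in x and y:
239.4 x − 100.6 y = -9225.11
-68.4 x + 293.0 y = 4352.38
Solving: x ≈ -35.805, y ≈ 6.496 km (keep extra digits for the depth step; rounded: -35.8, 6.5).
Then from the Receiver 0 sphere: z² = 71.50² − (x + 47.8)² − (y + 54.8)² with x = -35.805, y = 6.496, so z ≈ 34.802 ≈ 34.8 km.
Check against Receiver 3 (with the unrounded solution): distance 176.23 ≈ 176.23 km. ✓

(-35.8, 6.5, 34.8)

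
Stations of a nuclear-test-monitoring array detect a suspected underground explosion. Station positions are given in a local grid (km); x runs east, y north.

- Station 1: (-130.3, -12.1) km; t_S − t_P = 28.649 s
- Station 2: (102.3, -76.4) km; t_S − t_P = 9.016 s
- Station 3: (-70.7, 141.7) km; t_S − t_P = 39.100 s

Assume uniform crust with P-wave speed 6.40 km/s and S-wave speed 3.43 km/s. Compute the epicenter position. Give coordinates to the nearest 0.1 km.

Distance from S−P lag: d = Δt · v_P v_S / (v_P − v_S) = Δt · (6.40·3.43)/(6.40−3.43) ≈ 7.3912·Δt.
So d_Station 1 = 211.75, d_Station 2 = 66.64, d_Station 3 = 289.00 km.
Circle about each station: (x + 130.3)² + (y + 12.1)² = 211.75²; (x − 102.3)² + (y + 76.4)² = 66.64²; (x + 70.7)² + (y − 141.7)² = 289.00².
Subtracting pairs of circle equations eliminates x²+y² and gives linear equations (the radical axes):
465.2 x − 128.6 y = 39574.92
119.2 x + 307.6 y = -30730.06
Solving the 2×2 system: x ≈ 51.9, y ≈ -120.0 km.
Check against Station 1 (with the unrounded x, y): √((x + 130.3)²+(y + 12.1)²) = 211.75 ≈ 211.75 km. ✓

x ≈ 51.9 km, y ≈ -120.0 km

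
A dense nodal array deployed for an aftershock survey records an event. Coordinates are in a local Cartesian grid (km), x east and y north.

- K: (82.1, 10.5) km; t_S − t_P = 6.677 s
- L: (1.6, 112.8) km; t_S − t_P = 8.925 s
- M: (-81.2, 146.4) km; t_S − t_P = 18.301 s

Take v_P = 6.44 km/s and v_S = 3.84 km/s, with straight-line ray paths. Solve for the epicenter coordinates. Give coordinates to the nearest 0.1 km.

(77.0, 73.8)

Distance from S−P lag: d = Δt · v_P v_S / (v_P − v_S) = Δt · (6.44·3.84)/(6.44−3.84) ≈ 9.5114·Δt.
So d_K = 63.51, d_L = 84.89, d_M = 174.07 km.
Circle about each station: (x − 82.1)² + (y − 10.5)² = 63.51²; (x − 1.6)² + (y − 112.8)² = 84.89²; (x + 81.2)² + (y − 146.4)² = 174.07².
Subtracting the K equation from the L and M equations removes the quadratic terms:
-161.0 x + 204.6 y = 2702.95
-326.6 x + 271.8 y = -5091.10
Solving the 2×2 system: x ≈ 77.0, y ≈ 73.8 km.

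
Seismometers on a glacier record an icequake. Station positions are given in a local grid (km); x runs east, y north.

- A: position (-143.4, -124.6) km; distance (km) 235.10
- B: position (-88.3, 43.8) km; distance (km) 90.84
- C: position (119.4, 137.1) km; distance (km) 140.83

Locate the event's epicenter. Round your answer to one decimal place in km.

(0.9, 61.0)

Circle about each station: (x + 143.4)² + (y + 124.6)² = 235.10²; (x + 88.3)² + (y − 43.8)² = 90.84²; (x − 119.4)² + (y − 137.1)² = 140.83².
Subtracting the A equation from the B and C equations removes the quadratic terms:
110.2 x + 336.8 y = 20646.71
525.6 x + 523.4 y = 32402.97
Solving the 2×2 system: x ≈ 0.9, y ≈ 61.0 km.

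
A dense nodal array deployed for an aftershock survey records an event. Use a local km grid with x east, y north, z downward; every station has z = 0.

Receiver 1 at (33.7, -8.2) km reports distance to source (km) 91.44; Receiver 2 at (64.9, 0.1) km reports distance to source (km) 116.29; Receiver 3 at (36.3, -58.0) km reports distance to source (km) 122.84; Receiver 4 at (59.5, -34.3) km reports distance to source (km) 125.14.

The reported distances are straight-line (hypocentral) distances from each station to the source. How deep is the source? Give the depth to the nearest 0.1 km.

Each station gives a sphere (x−x_i)² + (y−y_i)² + z² = d_i² (stations at z=0).
Subtracting the Receiver 1 sphere from Receiver 2 and Receiver 3: z² cancels, leaving linear equations in x and y:
62.4 x + 16.6 y = -2153.00
5.2 x − 99.6 y = -3249.63
Solving: x ≈ -42.591, y ≈ 30.403 km (keep extra digits for the depth step; rounded: -42.6, 30.4).
Then from the Receiver 1 sphere: z² = 91.44² − (x − 33.7)² − (y + 8.2)² with x = -42.591, y = 30.403, so z ≈ 32.416 ≈ 32.4 km.

32.4 km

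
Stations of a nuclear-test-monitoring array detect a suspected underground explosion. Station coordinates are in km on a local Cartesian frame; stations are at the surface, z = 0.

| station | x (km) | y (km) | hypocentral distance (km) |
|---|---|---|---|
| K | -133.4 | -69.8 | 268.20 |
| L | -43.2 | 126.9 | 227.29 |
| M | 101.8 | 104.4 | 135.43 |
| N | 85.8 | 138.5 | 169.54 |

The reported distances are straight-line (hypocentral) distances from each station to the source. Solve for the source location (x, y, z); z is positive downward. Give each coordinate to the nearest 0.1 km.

Each station gives a sphere (x−x_i)² + (y−y_i)² + z² = d_i² (stations at z=0).
Subtracting the K sphere from L and M: z² cancels, leaving linear equations in x and y:
180.4 x + 393.4 y = 15572.75
470.4 x + 348.4 y = 52184.96
Solving: x ≈ 123.597, y ≈ -17.092 km (keep extra digits for the depth step; rounded: 123.6, -17.1).
Then from the K sphere: z² = 268.20² − (x + 133.4)² − (y + 69.8)² with x = 123.597, y = -17.092, so z ≈ 55.728 ≈ 55.7 km.

(123.6, -17.1, 55.7)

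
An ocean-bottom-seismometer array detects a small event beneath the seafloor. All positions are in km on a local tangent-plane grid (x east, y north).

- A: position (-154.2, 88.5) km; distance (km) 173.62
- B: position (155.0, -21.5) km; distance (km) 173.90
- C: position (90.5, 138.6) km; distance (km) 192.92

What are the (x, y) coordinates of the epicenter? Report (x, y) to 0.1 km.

Circle about each station: (x + 154.2)² + (y − 88.5)² = 173.62²; (x − 155.0)² + (y + 21.5)² = 173.90²; (x − 90.5)² + (y − 138.6)² = 192.92².
Subtracting the A equation from the B and C equations removes the quadratic terms:
618.4 x − 220.0 y = -7219.95
489.4 x + 100.2 y = -11283.90
Solving the 2×2 system: x ≈ -18.9, y ≈ -20.3 km.
Check against A (with the unrounded x, y): √((x + 154.2)²+(y − 88.5)²) = 173.62 ≈ 173.62 km. ✓

(-18.9, -20.3)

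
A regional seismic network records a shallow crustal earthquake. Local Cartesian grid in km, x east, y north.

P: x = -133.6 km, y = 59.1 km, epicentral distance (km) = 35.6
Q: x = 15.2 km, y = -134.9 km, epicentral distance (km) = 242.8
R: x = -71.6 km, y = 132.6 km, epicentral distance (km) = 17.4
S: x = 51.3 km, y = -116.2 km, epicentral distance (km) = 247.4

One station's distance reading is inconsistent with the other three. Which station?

Solve using three stations at a time. Using P, Q, S (subtract circle equations pairwise → linear system) gives (x, y) ≈ (-103.0, 77.2).
Distances from that point to each station vs reported:
  P: calculated 35.5 vs reported 35.6 → residual 0.1 km
  Q: calculated 242.8 vs reported 242.8 → residual 0.0 km
  R: calculated 63.7 vs reported 17.4 → residual 46.3 km
  S: calculated 247.4 vs reported 247.4 → residual 0.0 km
P, Q, S are mutually consistent (residuals ≈ 0); R is off by 46.3 km.

R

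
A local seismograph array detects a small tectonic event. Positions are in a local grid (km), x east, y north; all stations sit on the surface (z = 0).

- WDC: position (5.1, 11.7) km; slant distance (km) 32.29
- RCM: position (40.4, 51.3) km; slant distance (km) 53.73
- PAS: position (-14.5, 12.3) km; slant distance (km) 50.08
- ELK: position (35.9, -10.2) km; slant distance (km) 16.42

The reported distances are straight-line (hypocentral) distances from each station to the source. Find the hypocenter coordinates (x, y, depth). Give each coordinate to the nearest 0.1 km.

Each station gives a sphere (x−x_i)² + (y−y_i)² + z² = d_i² (stations at z=0).
Subtracting the WDC sphere from RCM and PAS: z² cancels, leaving linear equations in x and y:
70.6 x + 79.2 y = 2256.68
-39.2 x + 1.2 y = -1266.72
Solving: x ≈ 32.305, y ≈ -0.304 km (keep extra digits for the depth step; rounded: 32.3, -0.3).
Then from the WDC sphere: z² = 32.29² − (x − 5.1)² − (y − 11.7)² with x = 32.305, y = -0.304, so z ≈ 12.587 ≈ 12.6 km.
Check against ELK (with the unrounded solution): distance 16.41 ≈ 16.42 km. ✓

(32.3, -0.3, 12.6)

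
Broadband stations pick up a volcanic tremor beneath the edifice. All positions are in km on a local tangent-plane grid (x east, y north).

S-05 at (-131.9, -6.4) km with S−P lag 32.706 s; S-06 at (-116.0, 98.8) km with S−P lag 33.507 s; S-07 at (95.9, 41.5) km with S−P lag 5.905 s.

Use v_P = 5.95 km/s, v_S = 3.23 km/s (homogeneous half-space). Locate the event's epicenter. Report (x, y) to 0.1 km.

(99.1, -0.1)

Distance from S−P lag: d = Δt · v_P v_S / (v_P − v_S) = Δt · (5.95·3.23)/(5.95−3.23) ≈ 7.0656·Δt.
So d_S-05 = 231.09, d_S-06 = 236.75, d_S-07 = 41.72 km.
Circle about each station: (x + 131.9)² + (y + 6.4)² = 231.09²; (x + 116.0)² + (y − 98.8)² = 236.75²; (x − 95.9)² + (y − 41.5)² = 41.72².
Subtracting pairs of circle equations eliminates x²+y² and gives linear equations (the radical axes):
31.8 x + 210.4 y = 3130.90
455.6 x + 95.8 y = 45142.52
Solving the 2×2 system: x ≈ 99.1, y ≈ -0.1 km.
Check against S-05 (with the unrounded x, y): √((x + 131.9)²+(y + 6.4)²) = 231.09 ≈ 231.09 km. ✓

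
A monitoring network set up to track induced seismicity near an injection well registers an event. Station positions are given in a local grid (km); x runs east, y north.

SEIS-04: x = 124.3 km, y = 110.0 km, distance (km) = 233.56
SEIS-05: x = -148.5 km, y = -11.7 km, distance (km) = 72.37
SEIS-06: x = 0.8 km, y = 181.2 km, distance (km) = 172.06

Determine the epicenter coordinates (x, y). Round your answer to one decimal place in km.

Circle about each station: (x − 124.3)² + (y − 110.0)² = 233.56²; (x + 148.5)² + (y + 11.7)² = 72.37²; (x − 0.8)² + (y − 181.2)² = 172.06².
Subtracting the SEIS-04 equation from the SEIS-05 and SEIS-06 equations removes the quadratic terms:
-545.6 x − 243.4 y = 43951.51
-247.0 x + 142.4 y = 30229.22
Solving the 2×2 system: x ≈ -98.8, y ≈ 40.9 km.

(-98.8, 40.9)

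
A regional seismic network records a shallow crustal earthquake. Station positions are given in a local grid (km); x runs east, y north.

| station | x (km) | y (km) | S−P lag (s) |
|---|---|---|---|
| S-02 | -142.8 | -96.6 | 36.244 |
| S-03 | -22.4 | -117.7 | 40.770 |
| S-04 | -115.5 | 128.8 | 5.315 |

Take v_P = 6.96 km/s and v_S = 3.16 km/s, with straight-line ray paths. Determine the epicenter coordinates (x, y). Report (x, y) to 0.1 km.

Distance from S−P lag: d = Δt · v_P v_S / (v_P − v_S) = Δt · (6.96·3.16)/(6.96−3.16) ≈ 5.7878·Δt.
So d_S-02 = 209.77, d_S-03 = 235.97, d_S-04 = 30.76 km.
Circle about each station: (x + 142.8)² + (y + 96.6)² = 209.77²; (x + 22.4)² + (y + 117.7)² = 235.97²; (x + 115.5)² + (y − 128.8)² = 30.76².
Subtracting the S-02 equation from the S-03 and S-04 equations removes the quadratic terms:
240.8 x − 42.2 y = -27046.74
54.6 x + 450.8 y = 43263.57
Solving the 2×2 system: x ≈ -93.5, y ≈ 107.3 km.
Check against S-02 (with the unrounded x, y): √((x + 142.8)²+(y + 96.6)²) = 209.77 ≈ 209.77 km. ✓

x ≈ -93.5 km, y ≈ 107.3 km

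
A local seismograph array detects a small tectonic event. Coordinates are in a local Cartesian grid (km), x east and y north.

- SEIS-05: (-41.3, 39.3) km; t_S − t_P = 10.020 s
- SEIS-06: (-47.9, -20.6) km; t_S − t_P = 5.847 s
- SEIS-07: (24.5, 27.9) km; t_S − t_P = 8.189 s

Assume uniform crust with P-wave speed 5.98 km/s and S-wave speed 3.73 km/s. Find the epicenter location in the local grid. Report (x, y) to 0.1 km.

2.0 km east, -50.1 km north

Distance from S−P lag: d = Δt · v_P v_S / (v_P − v_S) = Δt · (5.98·3.73)/(5.98−3.73) ≈ 9.9135·Δt.
So d_SEIS-05 = 99.33, d_SEIS-06 = 57.96, d_SEIS-07 = 81.18 km.
Circle about each station: (x + 41.3)² + (y − 39.3)² = 99.33²; (x + 47.9)² + (y + 20.6)² = 57.96²; (x − 24.5)² + (y − 27.9)² = 81.18².
Subtracting the SEIS-05 equation from the SEIS-06 and SEIS-07 equations removes the quadratic terms:
-13.2 x − 119.8 y = 5975.68
131.6 x − 22.8 y = 1404.74
Solving the 2×2 system: x ≈ 2.0, y ≈ -50.1 km.
Check against SEIS-05 (with the unrounded x, y): √((x + 41.3)²+(y − 39.3)²) = 99.33 ≈ 99.33 km. ✓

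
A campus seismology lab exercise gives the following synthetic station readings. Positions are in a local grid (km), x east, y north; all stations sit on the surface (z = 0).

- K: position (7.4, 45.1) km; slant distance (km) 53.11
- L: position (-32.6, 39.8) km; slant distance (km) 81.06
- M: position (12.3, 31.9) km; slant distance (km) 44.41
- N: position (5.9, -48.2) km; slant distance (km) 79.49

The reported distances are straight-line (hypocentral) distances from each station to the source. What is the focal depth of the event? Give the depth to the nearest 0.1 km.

Each station gives a sphere (x−x_i)² + (y−y_i)² + z² = d_i² (stations at z=0).
Subtracting the K sphere from L and M: z² cancels, leaving linear equations in x and y:
-80.0 x − 10.6 y = -3192.02
9.8 x − 26.4 y = -71.45
Solving: x ≈ 37.688, y ≈ 16.697 km (keep extra digits for the depth step; rounded: 37.7, 16.7).
Then from the K sphere: z² = 53.11² − (x − 7.4)² − (y − 45.1)² with x = 37.688, y = 16.697, so z ≈ 33.115 ≈ 33.1 km.
Check against N (with the unrounded solution): distance 79.49 ≈ 79.49 km. ✓

33.1 km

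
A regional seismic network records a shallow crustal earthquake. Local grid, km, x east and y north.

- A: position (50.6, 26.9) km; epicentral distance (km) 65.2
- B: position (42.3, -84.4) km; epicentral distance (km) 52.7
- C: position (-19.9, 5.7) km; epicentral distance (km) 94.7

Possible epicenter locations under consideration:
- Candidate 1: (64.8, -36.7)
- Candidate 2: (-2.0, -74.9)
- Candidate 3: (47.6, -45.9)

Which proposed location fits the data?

For each candidate, compare |candidate − station| to the reported distance:
Candidate 1: residuals A 0.0, B 0.0, C 0.0 → max 0.0 km
Candidate 2: residuals A 49.4, B 7.4, C 12.1 → max 49.4 km
Candidate 3: residuals A 7.7, B 13.8, C 9.7 → max 13.8 km
Only Candidate 1 has all residuals ≈ 0.

Candidate 1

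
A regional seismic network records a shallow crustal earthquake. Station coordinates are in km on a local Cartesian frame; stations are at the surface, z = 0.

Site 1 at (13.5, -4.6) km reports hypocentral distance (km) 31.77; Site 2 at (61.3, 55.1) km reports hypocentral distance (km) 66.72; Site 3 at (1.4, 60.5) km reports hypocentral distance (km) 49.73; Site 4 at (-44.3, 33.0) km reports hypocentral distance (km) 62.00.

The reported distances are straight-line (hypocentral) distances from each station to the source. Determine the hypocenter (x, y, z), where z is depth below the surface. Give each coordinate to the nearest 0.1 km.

Each station gives a sphere (x−x_i)² + (y−y_i)² + z² = d_i² (stations at z=0).
Subtracting the Site 1 sphere from Site 2 and Site 3: z² cancels, leaving linear equations in x and y:
95.6 x + 119.4 y = 3148.06
-24.2 x + 130.2 y = 1995.06
Solving: x ≈ 11.193, y ≈ 17.404 km (keep extra digits for the depth step; rounded: 11.2, 17.4).
Then from the Site 1 sphere: z² = 31.77² − (x − 13.5)² − (y + 4.6)² with x = 11.193, y = 17.404, so z ≈ 22.800 ≈ 22.8 km.
Check against Site 4 (with the unrounded solution): distance 61.99 ≈ 62.00 km. ✓

x ≈ 11.2 km, y ≈ 17.4 km, depth ≈ 22.8 km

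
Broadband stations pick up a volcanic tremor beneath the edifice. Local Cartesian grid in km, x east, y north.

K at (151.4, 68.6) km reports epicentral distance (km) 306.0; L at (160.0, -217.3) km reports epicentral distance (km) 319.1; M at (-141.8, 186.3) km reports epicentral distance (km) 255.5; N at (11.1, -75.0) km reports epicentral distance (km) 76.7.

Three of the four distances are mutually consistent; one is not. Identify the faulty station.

N

Solve using three stations at a time. Using K, L, M (subtract circle equations pairwise → linear system) gives (x, y) ≈ (-122.2, -68.4).
Distances from that point to each station vs reported:
  K: calculated 306.0 vs reported 306.0 → residual 0.0 km
  L: calculated 319.1 vs reported 319.1 → residual 0.0 km
  M: calculated 255.4 vs reported 255.5 → residual 0.1 km
  N: calculated 133.4 vs reported 76.7 → residual 56.7 km
K, L, M are mutually consistent (residuals ≈ 0); N is off by 56.7 km.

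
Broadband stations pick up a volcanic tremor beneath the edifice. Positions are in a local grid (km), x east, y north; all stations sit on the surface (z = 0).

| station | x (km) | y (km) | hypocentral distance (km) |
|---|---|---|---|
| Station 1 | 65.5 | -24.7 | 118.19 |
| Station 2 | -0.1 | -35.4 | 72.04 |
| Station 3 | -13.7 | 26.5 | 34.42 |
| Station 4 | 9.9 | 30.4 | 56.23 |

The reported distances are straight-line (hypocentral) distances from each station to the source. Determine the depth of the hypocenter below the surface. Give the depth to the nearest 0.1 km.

depth ≈ 17.9 km

Each station gives a sphere (x−x_i)² + (y−y_i)² + z² = d_i² (stations at z=0).
Subtracting the Station 1 sphere from Station 2 and Station 3: z² cancels, leaving linear equations in x and y:
-131.2 x − 21.4 y = 5131.94
-158.4 x + 102.4 y = 8773.74
Solving: x ≈ -42.394, y ≈ 20.102 km (keep extra digits for the depth step; rounded: -42.4, 20.1).
Then from the Station 1 sphere: z² = 118.19² − (x − 65.5)² − (y + 24.7)² with x = -42.394, y = 20.102, so z ≈ 17.904 ≈ 17.9 km.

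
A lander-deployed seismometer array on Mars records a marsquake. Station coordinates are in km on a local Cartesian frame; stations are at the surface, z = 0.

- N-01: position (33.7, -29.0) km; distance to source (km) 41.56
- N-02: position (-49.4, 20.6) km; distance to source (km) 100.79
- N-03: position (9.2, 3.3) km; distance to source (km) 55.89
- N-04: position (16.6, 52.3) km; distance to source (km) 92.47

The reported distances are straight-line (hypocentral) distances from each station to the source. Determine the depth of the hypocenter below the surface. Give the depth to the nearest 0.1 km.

z ≈ 41.1 km

Each station gives a sphere (x−x_i)² + (y−y_i)² + z² = d_i² (stations at z=0).
Subtracting the N-01 sphere from N-02 and N-03: z² cancels, leaving linear equations in x and y:
-166.2 x + 99.2 y = -7543.36
-49.0 x + 64.6 y = -3277.62
Solving: x ≈ 27.599, y ≈ -29.803 km (keep extra digits for the depth step; rounded: 27.6, -29.8).
Then from the N-01 sphere: z² = 41.56² − (x − 33.7)² − (y + 29.0)² with x = 27.599, y = -29.803, so z ≈ 41.102 ≈ 41.1 km.
Check against N-04 (with the unrounded solution): distance 92.47 ≈ 92.47 km. ✓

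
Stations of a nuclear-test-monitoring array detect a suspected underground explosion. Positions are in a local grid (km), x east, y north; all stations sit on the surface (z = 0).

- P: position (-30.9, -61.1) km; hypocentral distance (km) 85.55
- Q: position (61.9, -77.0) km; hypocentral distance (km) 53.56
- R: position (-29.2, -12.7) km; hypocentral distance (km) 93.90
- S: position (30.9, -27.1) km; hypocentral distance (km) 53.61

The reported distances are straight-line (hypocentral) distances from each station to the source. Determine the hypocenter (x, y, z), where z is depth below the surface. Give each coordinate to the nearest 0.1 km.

Each station gives a sphere (x−x_i)² + (y−y_i)² + z² = d_i² (stations at z=0).
Subtracting the P sphere from Q and R: z² cancels, leaving linear equations in x and y:
185.6 x − 31.8 y = 9522.72
3.4 x + 96.8 y = -5172.50
Solving: x ≈ 41.900, y ≈ -54.907 km (keep extra digits for the depth step; rounded: 41.9, -54.9).
Then from the P sphere: z² = 85.55² − (x + 30.9)² − (y + 61.1)² with x = 41.900, y = -54.907, so z ≈ 44.504 ≈ 44.5 km.
Check against S (with the unrounded solution): distance 53.62 ≈ 53.61 km. ✓

x ≈ 41.9 km, y ≈ -54.9 km, depth ≈ 44.5 km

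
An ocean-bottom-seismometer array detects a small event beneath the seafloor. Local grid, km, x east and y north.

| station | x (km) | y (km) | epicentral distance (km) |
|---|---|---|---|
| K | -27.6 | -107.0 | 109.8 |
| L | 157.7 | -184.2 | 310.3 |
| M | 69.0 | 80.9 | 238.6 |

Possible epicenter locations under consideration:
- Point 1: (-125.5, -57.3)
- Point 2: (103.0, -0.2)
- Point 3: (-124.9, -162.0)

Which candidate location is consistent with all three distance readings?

Point 1

For each candidate, compare |candidate − station| to the reported distance:
Point 1: residuals K 0.0, L 0.0, M 0.0 → max 0.0 km
Point 2: residuals K 58.9, L 118.3, M 150.7 → max 150.7 km
Point 3: residuals K 2.0, L 26.8, M 72.2 → max 72.2 km
Only Point 1 has all residuals ≈ 0.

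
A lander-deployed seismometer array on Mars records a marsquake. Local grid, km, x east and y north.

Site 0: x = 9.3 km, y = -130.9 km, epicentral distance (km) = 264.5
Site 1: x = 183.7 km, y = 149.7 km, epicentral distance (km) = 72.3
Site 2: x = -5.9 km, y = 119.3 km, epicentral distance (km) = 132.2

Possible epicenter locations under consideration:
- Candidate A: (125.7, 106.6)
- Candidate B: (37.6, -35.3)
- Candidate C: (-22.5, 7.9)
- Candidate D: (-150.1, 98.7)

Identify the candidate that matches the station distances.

For each candidate, compare |candidate − station| to the reported distance:
Candidate A: residuals Site 0 0.0, Site 1 0.0, Site 2 0.0 → max 0.0 km
Candidate B: residuals Site 0 164.8, Site 1 163.4, Site 2 28.4 → max 164.8 km
Candidate C: residuals Site 0 122.1, Site 1 178.0, Site 2 19.6 → max 178.0 km
Candidate D: residuals Site 0 15.0, Site 1 265.4, Site 2 13.5 → max 265.4 km
Only Candidate A has all residuals ≈ 0.

Candidate A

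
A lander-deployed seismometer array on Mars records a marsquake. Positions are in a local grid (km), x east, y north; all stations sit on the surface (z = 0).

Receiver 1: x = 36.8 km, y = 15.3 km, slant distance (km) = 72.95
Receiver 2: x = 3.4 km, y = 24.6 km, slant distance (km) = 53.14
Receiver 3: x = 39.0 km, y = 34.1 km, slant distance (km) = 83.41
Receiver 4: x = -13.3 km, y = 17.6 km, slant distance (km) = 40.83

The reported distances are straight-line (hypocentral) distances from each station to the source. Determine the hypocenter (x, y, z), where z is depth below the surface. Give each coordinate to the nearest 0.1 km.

Each station gives a sphere (x−x_i)² + (y−y_i)² + z² = d_i² (stations at z=0).
Subtracting the Receiver 1 sphere from Receiver 2 and Receiver 3: z² cancels, leaving linear equations in x and y:
-66.8 x + 18.6 y = 1526.23
4.4 x + 37.6 y = -540.05
Solving: x ≈ -26.000, y ≈ -11.320 km (keep extra digits for the depth step; rounded: -26.0, -11.3).
Then from the Receiver 1 sphere: z² = 72.95² − (x − 36.8)² − (y − 15.3)² with x = -26.000, y = -11.320, so z ≈ 25.870 ≈ 25.9 km.

x ≈ -26.0 km, y ≈ -11.3 km, depth ≈ 25.9 km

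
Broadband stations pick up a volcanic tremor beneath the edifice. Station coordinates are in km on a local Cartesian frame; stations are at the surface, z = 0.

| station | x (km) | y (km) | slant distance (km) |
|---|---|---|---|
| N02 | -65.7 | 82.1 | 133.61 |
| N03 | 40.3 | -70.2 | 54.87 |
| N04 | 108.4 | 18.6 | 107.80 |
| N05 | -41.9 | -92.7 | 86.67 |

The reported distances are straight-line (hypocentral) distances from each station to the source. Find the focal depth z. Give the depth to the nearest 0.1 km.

Each station gives a sphere (x−x_i)² + (y−y_i)² + z² = d_i² (stations at z=0).
Subtracting the N02 sphere from N03 and N04: z² cancels, leaving linear equations in x and y:
212.0 x − 304.6 y = 10336.15
348.2 x − 127.0 y = 7270.41
Solving: x ≈ 11.396, y ≈ -26.002 km (keep extra digits for the depth step; rounded: 11.4, -26.0).
Then from the N02 sphere: z² = 133.61² − (x + 65.7)² − (y − 82.1)² with x = 11.396, y = -26.002, so z ≈ 14.893 ≈ 14.9 km.

z ≈ 14.9 km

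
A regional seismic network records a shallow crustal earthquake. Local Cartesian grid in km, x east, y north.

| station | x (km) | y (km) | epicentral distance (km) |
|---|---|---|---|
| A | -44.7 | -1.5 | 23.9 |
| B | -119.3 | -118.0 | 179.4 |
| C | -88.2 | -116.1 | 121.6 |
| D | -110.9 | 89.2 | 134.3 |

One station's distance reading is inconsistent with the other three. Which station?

Solve using three stations at a time. Using A, C, D (subtract circle equations pairwise → linear system) gives (x, y) ≈ (-23.8, -13.0).
Distances from that point to each station vs reported:
  A: calculated 23.9 vs reported 23.9 → residual 0.0 km
  B: calculated 142.0 vs reported 179.4 → residual 37.4 km
  C: calculated 121.6 vs reported 121.6 → residual 0.0 km
  D: calculated 134.3 vs reported 134.3 → residual 0.0 km
A, C, D are mutually consistent (residuals ≈ 0); B is off by 37.4 km.

B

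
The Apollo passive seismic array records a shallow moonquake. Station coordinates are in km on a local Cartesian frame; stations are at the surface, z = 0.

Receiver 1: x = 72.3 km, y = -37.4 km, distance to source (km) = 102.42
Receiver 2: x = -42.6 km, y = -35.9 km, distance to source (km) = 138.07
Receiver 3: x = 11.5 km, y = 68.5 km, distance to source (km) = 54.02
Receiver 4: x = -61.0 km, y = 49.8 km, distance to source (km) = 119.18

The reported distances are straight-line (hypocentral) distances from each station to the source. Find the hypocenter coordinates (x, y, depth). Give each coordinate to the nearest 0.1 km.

x ≈ 53.4 km, y ≈ 57.9 km, depth ≈ 32.4 km

Each station gives a sphere (x−x_i)² + (y−y_i)² + z² = d_i² (stations at z=0).
Subtracting the Receiver 1 sphere from Receiver 2 and Receiver 3: z² cancels, leaving linear equations in x and y:
-229.8 x + 3.0 y = -12095.95
-121.6 x + 211.8 y = 5770.15
Solving: x ≈ 53.393, y ≈ 57.898 km (keep extra digits for the depth step; rounded: 53.4, 57.9).
Then from the Receiver 1 sphere: z² = 102.42² − (x − 72.3)² − (y + 37.4)² with x = 53.393, y = 57.898, so z ≈ 32.414 ≈ 32.4 km.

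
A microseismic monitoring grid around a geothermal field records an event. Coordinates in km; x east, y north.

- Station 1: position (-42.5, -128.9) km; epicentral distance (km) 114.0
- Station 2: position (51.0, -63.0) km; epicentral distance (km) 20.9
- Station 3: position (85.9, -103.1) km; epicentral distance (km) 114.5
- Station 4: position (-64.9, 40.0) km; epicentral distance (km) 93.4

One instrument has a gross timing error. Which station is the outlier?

Station 2

Solve using three stations at a time. Using Station 1, Station 3, Station 4 (subtract circle equations pairwise → linear system) gives (x, y) ≈ (2.8, -24.3).
Distances from that point to each station vs reported:
  Station 1: calculated 114.0 vs reported 114.0 → residual 0.0 km
  Station 2: calculated 61.8 vs reported 20.9 → residual 40.9 km
  Station 3: calculated 114.5 vs reported 114.5 → residual 0.0 km
  Station 4: calculated 93.4 vs reported 93.4 → residual 0.0 km
Station 1, Station 3, Station 4 are mutually consistent (residuals ≈ 0); Station 2 is off by 40.9 km.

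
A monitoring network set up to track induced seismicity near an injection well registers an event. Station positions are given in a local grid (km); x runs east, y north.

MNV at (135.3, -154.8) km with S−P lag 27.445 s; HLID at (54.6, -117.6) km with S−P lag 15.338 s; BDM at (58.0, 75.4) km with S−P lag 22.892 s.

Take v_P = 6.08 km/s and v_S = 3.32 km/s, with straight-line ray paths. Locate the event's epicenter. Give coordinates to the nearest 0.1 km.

Distance from S−P lag: d = Δt · v_P v_S / (v_P − v_S) = Δt · (6.08·3.32)/(6.08−3.32) ≈ 7.3136·Δt.
So d_MNV = 200.72, d_HLID = 112.18, d_BDM = 167.42 km.
Circle about each station: (x − 135.3)² + (y + 154.8)² = 200.72²; (x − 54.6)² + (y + 117.6)² = 112.18²; (x − 58.0)² + (y − 75.4)² = 167.42².
Subtracting the MNV equation from the HLID and BDM equations removes the quadratic terms:
-161.4 x + 74.4 y = 2245.96
-154.6 x + 460.4 y = -20960.91
Solving the 2×2 system: x ≈ -41.3, y ≈ -59.4 km.

-41.3 km east, -59.4 km north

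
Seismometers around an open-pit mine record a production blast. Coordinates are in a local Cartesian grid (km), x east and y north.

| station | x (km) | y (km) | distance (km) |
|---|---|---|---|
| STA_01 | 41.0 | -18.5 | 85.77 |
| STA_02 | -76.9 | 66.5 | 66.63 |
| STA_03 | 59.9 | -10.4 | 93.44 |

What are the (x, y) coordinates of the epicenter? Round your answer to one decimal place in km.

Circle about each station: (x − 41.0)² + (y + 18.5)² = 85.77²; (x + 76.9)² + (y − 66.5)² = 66.63²; (x − 59.9)² + (y + 10.4)² = 93.44².
Subtracting the STA_01 equation from the STA_02 and STA_03 equations removes the quadratic terms:
-235.8 x + 170.0 y = 11229.55
37.8 x + 16.2 y = 298.38
Solving the 2×2 system: x ≈ -12.8, y ≈ 48.3 km.
Check against STA_01 (with the unrounded x, y): √((x − 41.0)²+(y + 18.5)²) = 85.77 ≈ 85.77 km. ✓

(-12.8, 48.3)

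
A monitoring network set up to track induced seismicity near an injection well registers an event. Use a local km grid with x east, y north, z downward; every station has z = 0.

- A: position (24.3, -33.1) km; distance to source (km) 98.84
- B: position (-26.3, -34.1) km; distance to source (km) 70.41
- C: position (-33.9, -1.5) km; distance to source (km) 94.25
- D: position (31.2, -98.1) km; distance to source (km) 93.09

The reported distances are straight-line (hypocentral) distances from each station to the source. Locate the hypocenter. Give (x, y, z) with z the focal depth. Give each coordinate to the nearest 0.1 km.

(-47.6, -82.1, 46.9)

Each station gives a sphere (x−x_i)² + (y−y_i)² + z² = d_i² (stations at z=0).
Subtracting the A sphere from B and C: z² cancels, leaving linear equations in x and y:
-101.2 x − 2.0 y = 4980.18
-116.4 x + 63.2 y = 351.64
Solving: x ≈ -47.589, y ≈ -82.084 km (keep extra digits for the depth step; rounded: -47.6, -82.1).
Then from the A sphere: z² = 98.84² − (x − 24.3)² − (y + 33.1)² with x = -47.589, y = -82.084, so z ≈ 46.924 ≈ 46.9 km.
Check against D (with the unrounded solution): distance 93.09 ≈ 93.09 km. ✓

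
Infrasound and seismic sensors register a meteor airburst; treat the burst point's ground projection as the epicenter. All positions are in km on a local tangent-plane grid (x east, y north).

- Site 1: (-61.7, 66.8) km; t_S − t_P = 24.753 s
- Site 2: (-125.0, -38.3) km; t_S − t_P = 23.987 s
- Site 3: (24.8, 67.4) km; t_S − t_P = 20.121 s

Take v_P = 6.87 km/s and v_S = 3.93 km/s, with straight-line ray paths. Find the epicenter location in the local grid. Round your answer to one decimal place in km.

84.1 km east, -107.6 km north

Distance from S−P lag: d = Δt · v_P v_S / (v_P − v_S) = Δt · (6.87·3.93)/(6.87−3.93) ≈ 9.1834·Δt.
So d_Site 1 = 227.32, d_Site 2 = 220.28, d_Site 3 = 184.78 km.
Circle about each station: (x + 61.7)² + (y − 66.8)² = 227.32²; (x + 125.0)² + (y + 38.3)² = 220.28²; (x − 24.8)² + (y − 67.4)² = 184.78².
Subtracting pairs of circle equations eliminates x²+y² and gives linear equations (the radical axes):
-126.6 x − 210.2 y = 11973.86
173.0 x + 1.2 y = 14419.40
Solving the 2×2 system: x ≈ 84.1, y ≈ -107.6 km.
Check against Site 1 (with the unrounded x, y): √((x + 61.7)²+(y − 66.8)²) = 227.32 ≈ 227.32 km. ✓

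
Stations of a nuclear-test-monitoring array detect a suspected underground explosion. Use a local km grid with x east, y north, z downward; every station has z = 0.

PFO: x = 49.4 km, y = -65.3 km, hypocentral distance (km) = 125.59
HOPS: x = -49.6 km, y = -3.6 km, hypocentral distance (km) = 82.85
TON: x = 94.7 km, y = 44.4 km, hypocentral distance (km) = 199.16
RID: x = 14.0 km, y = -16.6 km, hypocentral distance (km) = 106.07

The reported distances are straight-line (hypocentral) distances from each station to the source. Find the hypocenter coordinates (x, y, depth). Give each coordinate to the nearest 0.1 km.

Each station gives a sphere (x−x_i)² + (y−y_i)² + z² = d_i² (stations at z=0).
Subtracting the PFO sphere from HOPS and TON: z² cancels, leaving linear equations in x and y:
-198.0 x + 123.4 y = 4677.40
90.6 x + 219.4 y = -19656.86
Solving: x ≈ -63.197, y ≈ -63.497 km (keep extra digits for the depth step; rounded: -63.2, -63.5).
Then from the PFO sphere: z² = 125.59² − (x − 49.4)² − (y + 65.3)² with x = -63.197, y = -63.497, so z ≈ 55.601 ≈ 55.6 km.

x ≈ -63.2 km, y ≈ -63.5 km, depth ≈ 55.6 km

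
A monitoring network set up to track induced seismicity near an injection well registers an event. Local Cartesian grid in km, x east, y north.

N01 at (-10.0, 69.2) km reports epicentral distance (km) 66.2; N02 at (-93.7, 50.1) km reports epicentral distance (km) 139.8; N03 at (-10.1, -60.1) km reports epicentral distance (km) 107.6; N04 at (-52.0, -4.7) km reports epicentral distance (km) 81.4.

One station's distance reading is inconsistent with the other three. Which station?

N04

Solve using three stations at a time. Using N01, N02, N03 (subtract circle equations pairwise → linear system) gives (x, y) ≈ (45.0, 32.3).
Distances from that point to each station vs reported:
  N01: calculated 66.2 vs reported 66.2 → residual 0.0 km
  N02: calculated 139.8 vs reported 139.8 → residual 0.0 km
  N03: calculated 107.6 vs reported 107.6 → residual 0.0 km
  N04: calculated 103.8 vs reported 81.4 → residual 22.4 km
N01, N02, N03 are mutually consistent (residuals ≈ 0); N04 is off by 22.4 km.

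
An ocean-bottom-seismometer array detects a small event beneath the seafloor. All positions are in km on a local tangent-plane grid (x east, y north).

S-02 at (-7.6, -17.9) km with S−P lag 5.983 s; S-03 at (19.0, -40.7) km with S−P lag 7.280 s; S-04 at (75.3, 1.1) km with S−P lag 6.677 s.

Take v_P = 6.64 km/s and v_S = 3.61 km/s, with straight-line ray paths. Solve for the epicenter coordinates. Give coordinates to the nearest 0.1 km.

Distance from S−P lag: d = Δt · v_P v_S / (v_P − v_S) = Δt · (6.64·3.61)/(6.64−3.61) ≈ 7.9110·Δt.
So d_S-02 = 47.33, d_S-03 = 57.59, d_S-04 = 52.82 km.
Circle about each station: (x + 7.6)² + (y + 17.9)² = 47.33²; (x − 19.0)² + (y + 40.7)² = 57.59²; (x − 75.3)² + (y − 1.1)² = 52.82².
Subtracting the S-02 equation from the S-03 and S-04 equations removes the quadratic terms:
53.2 x − 45.6 y = 562.84
165.8 x + 38.0 y = 4743.31
Solving the 2×2 system: x ≈ 24.8, y ≈ 16.6 km.
Check against S-02 (with the unrounded x, y): √((x + 7.6)²+(y + 17.9)²) = 47.33 ≈ 47.33 km. ✓

(24.8, 16.6)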